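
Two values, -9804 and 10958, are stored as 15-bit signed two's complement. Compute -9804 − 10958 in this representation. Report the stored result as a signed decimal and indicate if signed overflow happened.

12006; overflow

-9804 → 101100110110100
10958 → 010101011001110
Subtract via negate-and-add: invert 010101011001110 + 1 = 101010100110010 (i.e. -10958).
  101100110110100
+ 101010100110010
= 010111011100110  (discard carry-out 1)
Result 010111011100110: MSB = 0 → value 12006.
Both addends (after negating the subtrahend) are negative but the stored result is non-negative: signed overflow. The true value -9804 − 10958 = -20762 lies outside [-16384, 16383].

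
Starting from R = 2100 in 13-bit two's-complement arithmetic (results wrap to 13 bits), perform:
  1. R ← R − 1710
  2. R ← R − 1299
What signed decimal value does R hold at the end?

Start: R = 2100 = 0100000110100.
R = 2100 − 1710 = 390 = 0000110000110
R = 390 − 1299 = -909 = 1110001110011

-909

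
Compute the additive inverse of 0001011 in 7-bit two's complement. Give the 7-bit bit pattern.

Invert: 1110100. Add 1: 1110101.

1110101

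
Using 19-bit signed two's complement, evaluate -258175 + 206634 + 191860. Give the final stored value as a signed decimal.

-258175 + 206634 = -51541 (1110011011010101011)
-51541 + 191860 = 140319 (0100010010000011111)

140319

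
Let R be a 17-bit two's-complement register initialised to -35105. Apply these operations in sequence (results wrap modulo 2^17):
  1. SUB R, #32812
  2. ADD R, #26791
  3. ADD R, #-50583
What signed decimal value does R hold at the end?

39363

Start: R = -35105 = 10111011011011111.
R = -35105 − 32812 = -67917; wraps to 63155 = 01111011010110011
R = 63155 + 26791 = 89946; wraps to -41126 = 10101111101011010
R = -41126 + (-50583) = -91709; wraps to 39363 = 01001100111000011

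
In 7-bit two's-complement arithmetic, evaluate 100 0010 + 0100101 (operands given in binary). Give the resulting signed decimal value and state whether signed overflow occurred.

100 0010 → 1000010 = -62 (signed)
0100101 = 37 (signed)
  1000010
+ 0100101
= 1100111
Result 1100111: MSB = 1 → 103 − 128 = -25.
Addends have opposite signs, so signed overflow cannot occur.

-25; no overflow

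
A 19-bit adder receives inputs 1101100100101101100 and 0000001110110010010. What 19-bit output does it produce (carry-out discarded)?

1101110011011111110

  1101100100101101100
+ 0000001110110010010
= 1101110011011111110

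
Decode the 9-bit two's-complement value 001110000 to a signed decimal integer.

MSB is 0, so the value is non-negative: 001110000 = 112.

112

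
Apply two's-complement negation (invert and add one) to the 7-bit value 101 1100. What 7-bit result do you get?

Invert: 0100011. Add 1: 0100100.

0100100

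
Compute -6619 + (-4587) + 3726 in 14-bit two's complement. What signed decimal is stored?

-7480

-6619 + (-4587) = -11206 → wraps to 5178 (01010000111010)
5178 + 3726 = 8904 → wraps to -7480 (10001011001000)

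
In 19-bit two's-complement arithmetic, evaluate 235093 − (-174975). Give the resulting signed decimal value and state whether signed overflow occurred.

235093 → 0111001011001010101
-174975 → 1010101010010000001
Subtract via negate-and-add: invert 1010101010010000001 + 1 = 0101010101101111111 (i.e. 174975).
  0111001011001010101
+ 0101010101101111111
= 1100100000111010100
Result 1100100000111010100: MSB = 1 → 410068 − 524288 = -114220.
Both addends (after negating the subtrahend) are non-negative but the stored result is negative: signed overflow. The true value 235093 − (-174975) = 410068 lies outside [-262144, 262143].

-114220; overflow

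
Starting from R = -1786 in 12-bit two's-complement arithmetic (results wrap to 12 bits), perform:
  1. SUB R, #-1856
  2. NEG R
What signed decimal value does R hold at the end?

Start: R = -1786 = 100100000110.
R = -1786 − (-1856) = 70 = 000001000110
R = −(70) = -70 = 111110111010

-70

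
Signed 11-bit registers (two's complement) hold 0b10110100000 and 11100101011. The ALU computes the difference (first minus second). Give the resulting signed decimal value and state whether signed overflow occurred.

-395; no overflow

0b10110100000 → 10110100000 = -608 (signed)
11100101011 = -213 (signed)
Subtract via negate-and-add: invert 11100101011 + 1 = 00011010101 (i.e. 213).
  10110100000
+ 00011010101
= 11001110101
Result 11001110101: MSB = 1 → 1653 − 2048 = -395.
Addends (after negating the subtrahend) have opposite signs, so signed overflow cannot occur.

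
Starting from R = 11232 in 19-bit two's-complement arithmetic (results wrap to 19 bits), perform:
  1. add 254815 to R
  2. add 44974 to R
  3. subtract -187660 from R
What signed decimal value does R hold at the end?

-25607

Start: R = 11232 = 0000010101111100000.
R = 11232 + 254815 = 266047; wraps to -258241 = 1000000111100111111
R = -258241 + 44974 = -213267 = 1001011111011101101
R = -213267 − (-187660) = -25607 = 1111001101111111001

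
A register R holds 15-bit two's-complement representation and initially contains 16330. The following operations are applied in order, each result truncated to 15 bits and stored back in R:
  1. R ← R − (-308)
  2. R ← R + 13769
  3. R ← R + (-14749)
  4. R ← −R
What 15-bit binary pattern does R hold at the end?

Start: R = 16330 = 011111111001010.
R = 16330 − (-308) = 16638; wraps to -16130 = 100000011111110
R = -16130 + 13769 = -2361 = 111011011000111
R = -2361 + (-14749) = -17110; wraps to 15658 = 011110100101010
R = −(15658) = -15658 = 100001011010110

100001011010110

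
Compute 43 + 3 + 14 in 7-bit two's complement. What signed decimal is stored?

43 + 3 = 46 (0101110)
46 + 14 = 60 (0111100)

60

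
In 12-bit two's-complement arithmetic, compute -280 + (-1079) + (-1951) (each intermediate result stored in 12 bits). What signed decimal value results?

786

-280 + (-1079) = -1359 (101010110001)
-1359 + (-1951) = -3310 → wraps to 786 (001100010010)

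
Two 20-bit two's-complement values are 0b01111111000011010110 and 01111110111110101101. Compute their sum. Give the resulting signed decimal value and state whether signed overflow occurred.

-8061; overflow

0b01111111000011010110 → 01111111000011010110 = 520406 (signed)
01111110111110101101 = 520109 (signed)
  01111111000011010110
+ 01111110111110101101
= 11111110000010000011
Result 11111110000010000011: MSB = 1 → 1040515 − 1048576 = -8061.
Both addends are non-negative but the stored result is negative: signed overflow. The true value 520406 + 520109 = 1040515 lies outside [-524288, 524287].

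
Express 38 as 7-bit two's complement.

0100110

38 is non-negative, so write it directly in 7 bits: 0100110.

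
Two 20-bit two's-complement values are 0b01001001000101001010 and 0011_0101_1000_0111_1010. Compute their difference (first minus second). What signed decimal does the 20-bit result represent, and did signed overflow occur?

0b01001001000101001010 → 01001001000101001010 = 299338 (signed)
0011_0101_1000_0111_1010 → 00110101100001111010 = 219258 (signed)
Subtract via negate-and-add: invert 00110101100001111010 + 1 = 11001010011110000110 (i.e. -219258).
  01001001000101001010
+ 11001010011110000110
= 00010011100011010000  (discard carry-out 1)
Result 00010011100011010000: MSB = 0 → value 80080.
Addends (after negating the subtrahend) have opposite signs, so signed overflow cannot occur.

80080; no overflow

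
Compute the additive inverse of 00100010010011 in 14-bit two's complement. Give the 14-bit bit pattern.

Invert: 11011101101100. Add 1: 11011101101101.
Check: 00100010010011 = 2195, 11011101101101 = -2195.

11011101101101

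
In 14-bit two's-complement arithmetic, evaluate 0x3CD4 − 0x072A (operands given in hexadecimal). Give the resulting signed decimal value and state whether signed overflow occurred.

0x3CD4 = 11110011010100 = -812 (signed)
0x072A = 00011100101010 = 1834 (signed)
Subtract via negate-and-add: invert 00011100101010 + 1 = 11100011010110 (i.e. -1834).
  11110011010100
+ 11100011010110
= 11010110101010  (discard carry-out 1)
Result 11010110101010: MSB = 1 → 13738 − 16384 = -2646.
Both addends (after negating the subtrahend) are negative and so is the stored result: no signed overflow.

-2646; no overflow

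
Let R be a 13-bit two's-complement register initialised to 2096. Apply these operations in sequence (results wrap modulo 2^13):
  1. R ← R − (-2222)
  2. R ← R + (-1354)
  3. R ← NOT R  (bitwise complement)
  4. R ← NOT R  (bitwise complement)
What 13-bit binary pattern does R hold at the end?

Start: R = 2096 = 0100000110000.
R = 2096 − (-2222) = 4318; wraps to -3874 = 1000011011110
R = -3874 + (-1354) = -5228; wraps to 2964 = 0101110010100
R = NOT 0101110010100 = 1010001101011 = -2965
R = NOT 1010001101011 = 0101110010100 = 2964

0101110010100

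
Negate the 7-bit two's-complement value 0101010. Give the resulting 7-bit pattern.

Invert: 1010101. Add 1: 1010110.
Check: 0101010 = 42, 1010110 = -42.

1010110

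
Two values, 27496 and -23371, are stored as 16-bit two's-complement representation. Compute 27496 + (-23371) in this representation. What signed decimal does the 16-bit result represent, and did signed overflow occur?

27496 → 0110101101101000
-23371 → 1010010010110101
  0110101101101000
+ 1010010010110101
= 0001000000011101  (discard carry-out 1)
Result 0001000000011101: MSB = 0 → value 4125.
Addends have opposite signs, so signed overflow cannot occur.

4125; no overflow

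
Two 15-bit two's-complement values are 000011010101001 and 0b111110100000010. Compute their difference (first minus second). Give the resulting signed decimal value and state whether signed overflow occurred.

000011010101001 = 1705 (signed)
0b111110100000010 → 111110100000010 = -766 (signed)
Subtract via negate-and-add: invert 111110100000010 + 1 = 000001011111110 (i.e. 766).
  000011010101001
+ 000001011111110
= 000100110100111
Result 000100110100111: MSB = 0 → value 2471.
Both addends (after negating the subtrahend) are non-negative and so is the stored result: no signed overflow.

2471; no overflow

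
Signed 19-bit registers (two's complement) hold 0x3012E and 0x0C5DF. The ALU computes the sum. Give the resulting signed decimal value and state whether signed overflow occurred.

247565; no overflow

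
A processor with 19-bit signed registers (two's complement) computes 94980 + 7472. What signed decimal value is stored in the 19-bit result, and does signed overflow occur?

102452; no overflow

94980 → 0010111001100000100
7472 → 0000001110100110000
  0010111001100000100
+ 0000001110100110000
= 0011001000000110100
Result 0011001000000110100: MSB = 0 → value 102452.
Both addends are non-negative and so is the stored result: no signed overflow.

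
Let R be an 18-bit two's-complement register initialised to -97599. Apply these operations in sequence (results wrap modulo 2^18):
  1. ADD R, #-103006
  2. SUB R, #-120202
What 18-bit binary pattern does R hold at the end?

101100010111101101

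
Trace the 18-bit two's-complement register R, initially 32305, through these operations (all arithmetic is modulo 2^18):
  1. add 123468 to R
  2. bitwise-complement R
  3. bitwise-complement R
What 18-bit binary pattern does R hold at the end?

Start: R = 32305 = 000111111000110001.
R = 32305 + 123468 = 155773; wraps to -106371 = 100110000001111101
R = NOT 100110000001111101 = 011001111110000010 = 106370
R = NOT 011001111110000010 = 100110000001111101 = -106371

100110000001111101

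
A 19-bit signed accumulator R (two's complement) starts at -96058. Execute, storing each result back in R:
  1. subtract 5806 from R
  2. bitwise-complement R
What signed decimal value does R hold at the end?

101863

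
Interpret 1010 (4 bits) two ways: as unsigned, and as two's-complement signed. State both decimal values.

unsigned = 10, signed = -6

Unsigned: 1010 = 10.
Signed: MSB=1 → 10 − 16 = -6.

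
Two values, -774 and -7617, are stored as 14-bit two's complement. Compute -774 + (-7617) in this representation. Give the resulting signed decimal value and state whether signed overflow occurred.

7993; overflow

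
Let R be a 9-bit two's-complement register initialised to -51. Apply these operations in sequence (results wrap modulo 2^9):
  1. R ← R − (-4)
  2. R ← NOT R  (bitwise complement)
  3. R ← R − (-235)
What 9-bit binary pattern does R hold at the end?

100011001

Start: R = -51 = 111001101.
R = -51 − (-4) = -47 = 111010001
R = NOT 111010001 = 000101110 = 46
R = 46 − (-235) = 281; wraps to -231 = 100011001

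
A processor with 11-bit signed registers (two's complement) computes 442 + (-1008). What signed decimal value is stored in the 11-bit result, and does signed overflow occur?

-566; no overflow

442 → 00110111010
-1008 → 10000010000
  00110111010
+ 10000010000
= 10111001010
Result 10111001010: MSB = 1 → 1482 − 2048 = -566.
Addends have opposite signs, so signed overflow cannot occur.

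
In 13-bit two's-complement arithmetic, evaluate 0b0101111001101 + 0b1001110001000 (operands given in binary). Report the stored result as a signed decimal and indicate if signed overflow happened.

-171; no overflow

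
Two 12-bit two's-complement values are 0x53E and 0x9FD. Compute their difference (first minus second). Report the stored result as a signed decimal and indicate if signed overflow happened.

-1215; overflow

0x53E = 010100111110 = 1342 (signed)
0x9FD = 100111111101 = -1539 (signed)
Subtract via negate-and-add: invert 100111111101 + 1 = 011000000011 (i.e. 1539).
  010100111110
+ 011000000011
= 101101000001
Result 101101000001: MSB = 1 → 2881 − 4096 = -1215.
Both addends (after negating the subtrahend) are non-negative but the stored result is negative: signed overflow. The true value 1342 − (-1539) = 2881 lies outside [-2048, 2047].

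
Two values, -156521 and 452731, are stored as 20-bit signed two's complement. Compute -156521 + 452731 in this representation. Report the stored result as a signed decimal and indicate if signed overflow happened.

-156521 → 11011001110010010111
452731 → 01101110100001111011
  11011001110010010111
+ 01101110100001111011
= 01001000010100010010  (discard carry-out 1)
Result 01001000010100010010: MSB = 0 → value 296210.
Addends have opposite signs, so signed overflow cannot occur.

296210; no overflow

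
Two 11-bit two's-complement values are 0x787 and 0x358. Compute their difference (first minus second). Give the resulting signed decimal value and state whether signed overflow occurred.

-977; no overflow

0x787 = 11110000111 = -121 (signed)
0x358 = 01101011000 = 856 (signed)
Subtract via negate-and-add: invert 01101011000 + 1 = 10010101000 (i.e. -856).
  11110000111
+ 10010101000
= 10000101111  (discard carry-out 1)
Result 10000101111: MSB = 1 → 1071 − 2048 = -977.
Both addends (after negating the subtrahend) are negative and so is the stored result: no signed overflow.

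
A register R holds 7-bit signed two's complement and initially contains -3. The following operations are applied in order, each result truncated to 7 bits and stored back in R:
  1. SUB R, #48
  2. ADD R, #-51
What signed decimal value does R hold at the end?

26

Start: R = -3 = 1111101.
R = -3 − 48 = -51 = 1001101
R = -51 + (-51) = -102; wraps to 26 = 0011010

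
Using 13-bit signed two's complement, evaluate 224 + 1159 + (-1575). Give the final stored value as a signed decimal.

-192

224 + 1159 = 1383 (0010101100111)
1383 + (-1575) = -192 (1111101000000)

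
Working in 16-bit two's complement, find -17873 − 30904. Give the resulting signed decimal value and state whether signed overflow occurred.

16759; overflow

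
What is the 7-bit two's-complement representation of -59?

|-59| = 59 = 0111011 in 7 bits.
Invert the bits: 1000100. Add 1: 1000101.

1000101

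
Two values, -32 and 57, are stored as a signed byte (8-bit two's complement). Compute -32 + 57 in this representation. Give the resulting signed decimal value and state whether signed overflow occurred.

-32 → 11100000
57 → 00111001
  11100000
+ 00111001
= 00011001  (discard carry-out 1)
Result 00011001: MSB = 0 → value 25.
Addends have opposite signs, so signed overflow cannot occur.

25; no overflow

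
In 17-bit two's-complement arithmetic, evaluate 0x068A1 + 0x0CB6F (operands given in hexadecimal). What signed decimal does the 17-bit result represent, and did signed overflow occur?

-52208; overflow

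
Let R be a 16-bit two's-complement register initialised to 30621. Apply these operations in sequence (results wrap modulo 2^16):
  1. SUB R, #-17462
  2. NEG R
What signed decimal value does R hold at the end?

Start: R = 30621 = 0111011110011101.
R = 30621 − (-17462) = 48083; wraps to -17453 = 1011101111010011
R = −(-17453) = 17453 = 0100010000101101

17453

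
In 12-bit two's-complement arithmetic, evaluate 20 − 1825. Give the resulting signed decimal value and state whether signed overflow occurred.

-1805; no overflow

20 → 000000010100
1825 → 011100100001
Subtract via negate-and-add: invert 011100100001 + 1 = 100011011111 (i.e. -1825).
  000000010100
+ 100011011111
= 100011110011
Result 100011110011: MSB = 1 → 2291 − 4096 = -1805.
Addends (after negating the subtrahend) have opposite signs, so signed overflow cannot occur.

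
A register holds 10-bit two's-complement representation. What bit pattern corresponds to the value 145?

0010010001

145 is non-negative, so write it directly in 10 bits: 0010010001.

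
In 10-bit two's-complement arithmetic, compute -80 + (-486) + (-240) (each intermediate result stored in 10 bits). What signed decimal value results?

218

-80 + (-486) = -566 → wraps to 458 (0111001010)
458 + (-240) = 218 (0011011010)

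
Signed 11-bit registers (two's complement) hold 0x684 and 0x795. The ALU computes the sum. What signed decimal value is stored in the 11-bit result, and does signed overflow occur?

0x684 = 11010000100 = -380 (signed)
0x795 = 11110010101 = -107 (signed)
  11010000100
+ 11110010101
= 11000011001  (discard carry-out 1)
Result 11000011001: MSB = 1 → 1561 − 2048 = -487.
Both addends are negative and so is the stored result: no signed overflow.

-487; no overflow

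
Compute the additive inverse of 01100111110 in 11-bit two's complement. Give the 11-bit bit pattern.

Invert: 10011000001. Add 1: 10011000010.
Check: 01100111110 = 830, 10011000010 = -830.

10011000010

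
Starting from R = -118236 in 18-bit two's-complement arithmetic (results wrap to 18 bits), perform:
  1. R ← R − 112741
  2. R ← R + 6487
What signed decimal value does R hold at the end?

Start: R = -118236 = 100011001000100100.
R = -118236 − 112741 = -230977; wraps to 31167 = 000111100110111111
R = 31167 + 6487 = 37654 = 001001001100010110

37654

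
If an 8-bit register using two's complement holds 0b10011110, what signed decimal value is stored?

-98

MSB is 1, so the value is negative.
Invert: 01100001. Add 1: 01100010 = 98. So the value is −98.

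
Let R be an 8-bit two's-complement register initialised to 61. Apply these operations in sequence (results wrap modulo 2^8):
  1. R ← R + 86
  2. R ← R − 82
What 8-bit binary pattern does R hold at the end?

01000001

Start: R = 61 = 00111101.
R = 61 + 86 = 147; wraps to -109 = 10010011
R = -109 − 82 = -191; wraps to 65 = 01000001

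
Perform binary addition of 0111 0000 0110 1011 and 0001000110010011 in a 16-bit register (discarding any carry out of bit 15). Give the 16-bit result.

  0111000001101011
+ 0001000110010011
= 1000000111111110

1000000111111110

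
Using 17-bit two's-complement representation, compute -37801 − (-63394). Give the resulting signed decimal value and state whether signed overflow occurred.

-37801 → 10110110001010111
-63394 → 10000100001011110
Subtract via negate-and-add: invert 10000100001011110 + 1 = 01111011110100010 (i.e. 63394).
  10110110001010111
+ 01111011110100010
= 00110001111111001  (discard carry-out 1)
Result 00110001111111001: MSB = 0 → value 25593.
Addends (after negating the subtrahend) have opposite signs, so signed overflow cannot occur.

25593; no overflow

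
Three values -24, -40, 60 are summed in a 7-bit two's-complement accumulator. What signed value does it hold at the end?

-24 + (-40) = -64 (1000000)
-64 + 60 = -4 (1111100)

-4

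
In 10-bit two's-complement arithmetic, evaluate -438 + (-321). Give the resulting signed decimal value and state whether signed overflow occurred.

265; overflow

-438 → 1001001010
-321 → 1010111111
  1001001010
+ 1010111111
= 0100001001  (discard carry-out 1)
Result 0100001001: MSB = 0 → value 265.
Both addends are negative but the stored result is non-negative: signed overflow. The true value -438 + (-321) = -759 lies outside [-512, 511].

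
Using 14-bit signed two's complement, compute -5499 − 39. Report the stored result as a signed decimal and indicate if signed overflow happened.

-5499 → 10101010000101
39 → 00000000100111
Subtract via negate-and-add: invert 00000000100111 + 1 = 11111111011001 (i.e. -39).
  10101010000101
+ 11111111011001
= 10101001011110  (discard carry-out 1)
Result 10101001011110: MSB = 1 → 10846 − 16384 = -5538.
Both addends (after negating the subtrahend) are negative and so is the stored result: no signed overflow.

-5538; no overflow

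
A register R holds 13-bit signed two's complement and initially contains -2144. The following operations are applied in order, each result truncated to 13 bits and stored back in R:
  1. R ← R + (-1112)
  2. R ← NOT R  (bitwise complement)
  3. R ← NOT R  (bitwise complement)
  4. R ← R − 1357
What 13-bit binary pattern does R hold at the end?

Start: R = -2144 = 1011110100000.
R = -2144 + (-1112) = -3256 = 1001101001000
R = NOT 1001101001000 = 0110010110111 = 3255
R = NOT 0110010110111 = 1001101001000 = -3256
R = -3256 − 1357 = -4613; wraps to 3579 = 0110111111011

0110111111011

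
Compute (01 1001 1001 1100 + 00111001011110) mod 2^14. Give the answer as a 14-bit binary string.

10011111111010

  01100110011100
+ 00111001011110
= 10011111111010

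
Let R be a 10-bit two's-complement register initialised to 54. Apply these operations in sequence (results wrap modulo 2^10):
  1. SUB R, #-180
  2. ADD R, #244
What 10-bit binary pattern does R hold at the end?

Start: R = 54 = 0000110110.
R = 54 − (-180) = 234 = 0011101010
R = 234 + 244 = 478 = 0111011110

0111011110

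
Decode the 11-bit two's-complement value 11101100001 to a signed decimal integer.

-159

MSB is 1, so the value is negative.
Unsigned reading: 1889. Subtract 2^11 = 2048: 1889 − 2048 = -159.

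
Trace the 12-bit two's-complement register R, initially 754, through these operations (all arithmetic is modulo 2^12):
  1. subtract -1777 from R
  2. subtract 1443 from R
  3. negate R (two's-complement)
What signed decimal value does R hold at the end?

Start: R = 754 = 001011110010.
R = 754 − (-1777) = 2531; wraps to -1565 = 100111100011
R = -1565 − 1443 = -3008; wraps to 1088 = 010001000000
R = −(1088) = -1088 = 101111000000

-1088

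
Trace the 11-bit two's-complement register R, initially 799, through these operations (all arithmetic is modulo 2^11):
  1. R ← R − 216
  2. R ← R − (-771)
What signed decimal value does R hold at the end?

-694

Start: R = 799 = 01100011111.
R = 799 − 216 = 583 = 01001000111
R = 583 − (-771) = 1354; wraps to -694 = 10101001010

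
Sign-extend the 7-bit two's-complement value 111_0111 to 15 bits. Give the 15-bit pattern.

MSB of 1110111 is 1; replicate it into the new high bits.
11111111|1110111 → 111111111110111 (still -9).

111111111110111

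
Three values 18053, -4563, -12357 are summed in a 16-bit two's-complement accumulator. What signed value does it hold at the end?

1133

18053 + (-4563) = 13490 (0011010010110010)
13490 + (-12357) = 1133 (0000010001101101)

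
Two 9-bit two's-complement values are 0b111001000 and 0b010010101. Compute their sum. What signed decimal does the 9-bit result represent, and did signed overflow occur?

0b111001000 → 111001000 = -56 (signed)
0b010010101 → 010010101 = 149 (signed)
  111001000
+ 010010101
= 001011101  (discard carry-out 1)
Result 001011101: MSB = 0 → value 93.
Addends have opposite signs, so signed overflow cannot occur.

93; no overflow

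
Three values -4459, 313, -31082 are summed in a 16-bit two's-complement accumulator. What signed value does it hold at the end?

-4459 + 313 = -4146 (1110111111001110)
-4146 + (-31082) = -35228 → wraps to 30308 (0111011001100100)

30308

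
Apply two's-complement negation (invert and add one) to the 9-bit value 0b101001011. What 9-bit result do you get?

Invert: 010110100. Add 1: 010110101.

010110101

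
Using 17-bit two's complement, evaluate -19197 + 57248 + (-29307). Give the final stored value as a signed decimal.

8744

-19197 + 57248 = 38051 (01001010010100011)
38051 + (-29307) = 8744 (00010001000101000)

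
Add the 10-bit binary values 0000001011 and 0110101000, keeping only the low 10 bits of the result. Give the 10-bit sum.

  0000001011
+ 0110101000
= 0110110011

0110110011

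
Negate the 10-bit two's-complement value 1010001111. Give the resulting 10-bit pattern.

0101110001

Invert: 0101110000. Add 1: 0101110001.
Check: 1010001111 = -369, 0101110001 = 369.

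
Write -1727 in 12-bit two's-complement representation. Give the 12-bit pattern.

100101000001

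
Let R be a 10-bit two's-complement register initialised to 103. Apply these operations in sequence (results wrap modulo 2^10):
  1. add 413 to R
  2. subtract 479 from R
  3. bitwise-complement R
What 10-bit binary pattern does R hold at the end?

1111011010

Start: R = 103 = 0001100111.
R = 103 + 413 = 516; wraps to -508 = 1000000100
R = -508 − 479 = -987; wraps to 37 = 0000100101
R = NOT 0000100101 = 1111011010 = -38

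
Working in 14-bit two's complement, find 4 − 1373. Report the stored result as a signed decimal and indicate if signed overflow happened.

-1369; no overflow

4 → 00000000000100
1373 → 00010101011101
Subtract via negate-and-add: invert 00010101011101 + 1 = 11101010100011 (i.e. -1373).
  00000000000100
+ 11101010100011
= 11101010100111
Result 11101010100111: MSB = 1 → 15015 − 16384 = -1369.
Addends (after negating the subtrahend) have opposite signs, so signed overflow cannot occur.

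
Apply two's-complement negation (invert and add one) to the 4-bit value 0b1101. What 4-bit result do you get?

Invert: 0010. Add 1: 0011.

0011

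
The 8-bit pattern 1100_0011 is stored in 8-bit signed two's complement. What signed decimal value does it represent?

MSB is 1, so the value is negative.
Invert: 00111100. Add 1: 00111101 = 61. So the value is −61.

-61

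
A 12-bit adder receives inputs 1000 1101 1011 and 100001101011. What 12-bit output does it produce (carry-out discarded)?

000101000110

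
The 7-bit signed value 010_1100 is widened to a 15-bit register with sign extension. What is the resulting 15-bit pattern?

MSB of 0101100 is 0; replicate it into the new high bits.
00000000|0101100 → 000000000101100 (still 44).

000000000101100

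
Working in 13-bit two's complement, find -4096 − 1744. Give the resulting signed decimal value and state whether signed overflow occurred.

2352; overflow

-4096 → 1000000000000
1744 → 0011011010000
Subtract via negate-and-add: invert 0011011010000 + 1 = 1100100110000 (i.e. -1744).
  1000000000000
+ 1100100110000
= 0100100110000  (discard carry-out 1)
Result 0100100110000: MSB = 0 → value 2352.
Both addends (after negating the subtrahend) are negative but the stored result is non-negative: signed overflow. The true value -4096 − 1744 = -5840 lies outside [-4096, 4095].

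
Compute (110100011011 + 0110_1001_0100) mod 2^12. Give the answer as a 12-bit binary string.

001110101111

  110100011011
+ 011010010100
= 001110101111  (discard carry-out 1)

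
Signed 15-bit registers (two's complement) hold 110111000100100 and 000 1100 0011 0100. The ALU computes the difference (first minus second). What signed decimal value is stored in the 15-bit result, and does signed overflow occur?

-7696; no overflow

110111000100100 = -4572 (signed)
000 1100 0011 0100 → 000110000110100 = 3124 (signed)
Subtract via negate-and-add: invert 000110000110100 + 1 = 111001111001100 (i.e. -3124).
  110111000100100
+ 111001111001100
= 110000111110000  (discard carry-out 1)
Result 110000111110000: MSB = 1 → 25072 − 32768 = -7696.
Both addends (after negating the subtrahend) are negative and so is the stored result: no signed overflow.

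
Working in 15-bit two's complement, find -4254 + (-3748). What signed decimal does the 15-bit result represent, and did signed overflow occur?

-4254 → 110111101100010
-3748 → 111000101011100
  110111101100010
+ 111000101011100
= 110000010111110  (discard carry-out 1)
Result 110000010111110: MSB = 1 → 24766 − 32768 = -8002.
Both addends are negative and so is the stored result: no signed overflow.

-8002; no overflow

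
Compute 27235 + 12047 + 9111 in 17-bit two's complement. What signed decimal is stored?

27235 + 12047 = 39282 (01001100101110010)
39282 + 9111 = 48393 (01011110100001001)

48393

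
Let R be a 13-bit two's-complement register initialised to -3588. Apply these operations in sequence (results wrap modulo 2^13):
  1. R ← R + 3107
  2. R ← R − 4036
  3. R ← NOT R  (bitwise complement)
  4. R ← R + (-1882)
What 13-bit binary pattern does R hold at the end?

Start: R = -3588 = 1000111111100.
R = -3588 + 3107 = -481 = 1111000011111
R = -481 − 4036 = -4517; wraps to 3675 = 0111001011011
R = NOT 0111001011011 = 1000110100100 = -3676
R = -3676 + (-1882) = -5558; wraps to 2634 = 0101001001010

0101001001010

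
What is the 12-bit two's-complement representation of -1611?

100110110101

|-1611| = 1611 = 011001001011 in 12 bits.
Invert the bits: 100110110100. Add 1: 100110110101.
Check: 100110110101 reads as 2485 − 4096 = -1611.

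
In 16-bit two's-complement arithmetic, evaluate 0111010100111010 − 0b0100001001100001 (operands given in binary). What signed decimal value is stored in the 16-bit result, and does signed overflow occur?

0111010100111010 = 30010 (signed)
0b0100001001100001 → 0100001001100001 = 16993 (signed)
Subtract via negate-and-add: invert 0100001001100001 + 1 = 1011110110011111 (i.e. -16993).
  0111010100111010
+ 1011110110011111
= 0011001011011001  (discard carry-out 1)
Result 0011001011011001: MSB = 0 → value 13017.
Addends (after negating the subtrahend) have opposite signs, so signed overflow cannot occur.

13017; no overflow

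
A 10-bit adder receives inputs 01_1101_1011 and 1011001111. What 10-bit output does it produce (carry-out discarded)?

0010101010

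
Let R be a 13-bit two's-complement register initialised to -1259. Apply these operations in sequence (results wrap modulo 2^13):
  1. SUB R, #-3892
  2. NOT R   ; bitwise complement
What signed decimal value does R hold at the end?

-2634

Start: R = -1259 = 1101100010101.
R = -1259 − (-3892) = 2633 = 0101001001001
R = NOT 0101001001001 = 1010110110110 = -2634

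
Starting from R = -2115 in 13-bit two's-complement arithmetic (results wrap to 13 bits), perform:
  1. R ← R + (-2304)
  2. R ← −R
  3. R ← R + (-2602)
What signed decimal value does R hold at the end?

1817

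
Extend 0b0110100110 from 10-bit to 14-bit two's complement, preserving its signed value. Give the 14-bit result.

00000110100110

MSB of 0110100110 is 0; replicate it into the new high bits.
0000|0110100110 → 00000110100110 (still 422).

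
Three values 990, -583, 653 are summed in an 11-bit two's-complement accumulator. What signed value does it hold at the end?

990 + (-583) = 407 (00110010111)
407 + 653 = 1060 → wraps to -988 (10000100100)

-988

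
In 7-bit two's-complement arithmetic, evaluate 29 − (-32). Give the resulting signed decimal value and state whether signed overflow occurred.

29 → 0011101
-32 → 1100000
Subtract via negate-and-add: invert 1100000 + 1 = 0100000 (i.e. 32).
  0011101
+ 0100000
= 0111101
Result 0111101: MSB = 0 → value 61.
Both addends (after negating the subtrahend) are non-negative and so is the stored result: no signed overflow.

61; no overflow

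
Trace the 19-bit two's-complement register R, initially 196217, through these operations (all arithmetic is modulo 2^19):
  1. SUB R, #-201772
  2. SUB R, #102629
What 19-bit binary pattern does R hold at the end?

1001000000111000000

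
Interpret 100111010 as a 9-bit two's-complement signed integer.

-198

MSB is 1, so the value is negative.
Unsigned reading: 314. Subtract 2^9 = 512: 314 − 512 = -198.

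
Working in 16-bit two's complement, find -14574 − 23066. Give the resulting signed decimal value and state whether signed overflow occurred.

-14574 → 1100011100010010
23066 → 0101101000011010
Subtract via negate-and-add: invert 0101101000011010 + 1 = 1010010111100110 (i.e. -23066).
  1100011100010010
+ 1010010111100110
= 0110110011111000  (discard carry-out 1)
Result 0110110011111000: MSB = 0 → value 27896.
Both addends (after negating the subtrahend) are negative but the stored result is non-negative: signed overflow. The true value -14574 − 23066 = -37640 lies outside [-32768, 32767].

27896; overflow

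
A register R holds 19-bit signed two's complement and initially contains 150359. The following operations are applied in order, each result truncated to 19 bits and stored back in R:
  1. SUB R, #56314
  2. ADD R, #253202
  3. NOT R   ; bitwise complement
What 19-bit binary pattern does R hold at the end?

Start: R = 150359 = 0100100101101010111.
R = 150359 − 56314 = 94045 = 0010110111101011101
R = 94045 + 253202 = 347247; wraps to -177041 = 1010100110001101111
R = NOT 1010100110001101111 = 0101011001110010000 = 177040

0101011001110010000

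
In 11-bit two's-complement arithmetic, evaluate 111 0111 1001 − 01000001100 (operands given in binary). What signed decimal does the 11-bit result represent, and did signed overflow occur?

-659; no overflow

111 0111 1001 → 11101111001 = -135 (signed)
01000001100 = 524 (signed)
Subtract via negate-and-add: invert 01000001100 + 1 = 10111110100 (i.e. -524).
  11101111001
+ 10111110100
= 10101101101  (discard carry-out 1)
Result 10101101101: MSB = 1 → 1389 − 2048 = -659.
Both addends (after negating the subtrahend) are negative and so is the stored result: no signed overflow.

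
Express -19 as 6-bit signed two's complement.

|-19| = 19 = 010011 in 6 bits.
Invert the bits: 101100. Add 1: 101101.

101101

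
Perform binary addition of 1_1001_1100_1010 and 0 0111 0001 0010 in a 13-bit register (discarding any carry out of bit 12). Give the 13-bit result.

  1100111001010
+ 0011100010010
= 0000011011100  (discard carry-out 1)

0000011011100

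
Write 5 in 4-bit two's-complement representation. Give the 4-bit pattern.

0101

5 is non-negative, so write it directly in 4 bits: 0101.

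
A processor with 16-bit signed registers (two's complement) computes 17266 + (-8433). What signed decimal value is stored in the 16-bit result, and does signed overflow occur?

8833; no overflow

17266 → 0100001101110010
-8433 → 1101111100001111
  0100001101110010
+ 1101111100001111
= 0010001010000001  (discard carry-out 1)
Result 0010001010000001: MSB = 0 → value 8833.
Addends have opposite signs, so signed overflow cannot occur.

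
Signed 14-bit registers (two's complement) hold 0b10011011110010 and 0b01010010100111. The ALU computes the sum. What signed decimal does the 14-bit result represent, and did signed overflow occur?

-1127; no overflow

0b10011011110010 → 10011011110010 = -6414 (signed)
0b01010010100111 → 01010010100111 = 5287 (signed)
  10011011110010
+ 01010010100111
= 11101110011001
Result 11101110011001: MSB = 1 → 15257 − 16384 = -1127.
Addends have opposite signs, so signed overflow cannot occur.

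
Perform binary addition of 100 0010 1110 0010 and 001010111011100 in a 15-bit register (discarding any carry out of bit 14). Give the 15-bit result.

101100010111110

  100001011100010
+ 001010111011100
= 101100010111110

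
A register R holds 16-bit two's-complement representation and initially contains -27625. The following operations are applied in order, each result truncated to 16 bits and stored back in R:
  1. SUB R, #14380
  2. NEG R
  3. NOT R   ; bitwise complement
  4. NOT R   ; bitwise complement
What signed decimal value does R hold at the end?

-23531

Start: R = -27625 = 1001010000010111.
R = -27625 − 14380 = -42005; wraps to 23531 = 0101101111101011
R = −(23531) = -23531 = 1010010000010101
R = NOT 1010010000010101 = 0101101111101010 = 23530
R = NOT 0101101111101010 = 1010010000010101 = -23531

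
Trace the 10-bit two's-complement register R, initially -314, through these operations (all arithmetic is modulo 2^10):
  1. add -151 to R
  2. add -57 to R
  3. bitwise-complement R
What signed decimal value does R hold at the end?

-503

Start: R = -314 = 1011000110.
R = -314 + (-151) = -465 = 1000101111
R = -465 + (-57) = -522; wraps to 502 = 0111110110
R = NOT 0111110110 = 1000001001 = -503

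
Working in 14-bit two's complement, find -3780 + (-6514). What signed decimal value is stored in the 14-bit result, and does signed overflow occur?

-3780 → 11000100111100
-6514 → 10011010001110
  11000100111100
+ 10011010001110
= 01011111001010  (discard carry-out 1)
Result 01011111001010: MSB = 0 → value 6090.
Both addends are negative but the stored result is non-negative: signed overflow. The true value -3780 + (-6514) = -10294 lies outside [-8192, 8191].

6090; overflow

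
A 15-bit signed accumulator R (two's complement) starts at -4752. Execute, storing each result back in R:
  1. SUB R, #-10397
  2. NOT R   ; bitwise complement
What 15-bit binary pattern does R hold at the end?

Start: R = -4752 = 110110101110000.
R = -4752 − (-10397) = 5645 = 001011000001101
R = NOT 001011000001101 = 110100111110010 = -5646

110100111110010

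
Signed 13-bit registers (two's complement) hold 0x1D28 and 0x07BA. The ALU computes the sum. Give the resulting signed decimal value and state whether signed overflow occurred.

0x1D28 = 1110100101000 = -728 (signed)
0x07BA = 0011110111010 = 1978 (signed)
  1110100101000
+ 0011110111010
= 0010011100010  (discard carry-out 1)
Result 0010011100010: MSB = 0 → value 1250.
Addends have opposite signs, so signed overflow cannot occur.

1250; no overflow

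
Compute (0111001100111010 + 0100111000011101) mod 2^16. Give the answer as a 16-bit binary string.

1100000101010111

  0111001100111010
+ 0100111000011101
= 1100000101010111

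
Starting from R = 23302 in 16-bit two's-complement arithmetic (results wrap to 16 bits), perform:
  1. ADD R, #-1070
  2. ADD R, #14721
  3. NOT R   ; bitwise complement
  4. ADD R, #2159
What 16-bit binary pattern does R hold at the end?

Start: R = 23302 = 0101101100000110.
R = 23302 + (-1070) = 22232 = 0101011011011000
R = 22232 + 14721 = 36953; wraps to -28583 = 1001000001011001
R = NOT 1001000001011001 = 0110111110100110 = 28582
R = 28582 + 2159 = 30741 = 0111100000010101

0111100000010101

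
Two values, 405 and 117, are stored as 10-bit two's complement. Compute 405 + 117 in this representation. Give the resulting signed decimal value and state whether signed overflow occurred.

-502; overflow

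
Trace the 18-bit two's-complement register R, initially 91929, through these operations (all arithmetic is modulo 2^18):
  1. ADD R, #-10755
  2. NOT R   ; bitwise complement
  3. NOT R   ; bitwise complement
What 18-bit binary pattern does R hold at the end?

Start: R = 91929 = 010110011100011001.
R = 91929 + (-10755) = 81174 = 010011110100010110
R = NOT 010011110100010110 = 101100001011101001 = -81175
R = NOT 101100001011101001 = 010011110100010110 = 81174

010011110100010110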